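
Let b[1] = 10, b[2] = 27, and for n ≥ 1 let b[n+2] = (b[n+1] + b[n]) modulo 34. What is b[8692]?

Listing terms: b[1] = 10, b[2] = 27, b[3] = 3, b[4] = 30, b[5] = 33, b[6] = 29, b[7] = 28, b[8] = 23, b[9] = 17, b[10] = 6, b[11] = 23, b[12] = 29, b[13] = 18, b[14] = 13, b[15] = 31, b[16] = 10, b[17] = 7, b[18] = 17, b[19] = 24, b[20] = 7, b[21] = 31, b[22] = 4, b[23] = 1, b[24] = 5, b[25] = 6, b[26] = 11, b[27] = 17, b[28] = 28, b[29] = 11, b[30] = 5, b[31] = 16, b[32] = 21, b[33] = 3, b[34] = 24, b[35] = 27, b[36] = 17, b[37] = 10, b[38] = 27.
The sequence repeats with period 36.
(8692 - 1) mod 36 = 15, so b[8692] = b[16] = 10.

10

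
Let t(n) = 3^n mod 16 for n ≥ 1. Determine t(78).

9

We have t(1) = 3, t(2) = 9, t(3) = 11, t(4) = 1, t(5) = 3.
Since t(5) = t(1) = 3, the sequence is periodic with period 4.
So t(78) = t(1 + ((78-1) mod 4)) = t(2) = 9.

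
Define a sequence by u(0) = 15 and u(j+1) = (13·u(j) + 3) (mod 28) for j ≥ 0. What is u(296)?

15

Listing terms: u(0) = 15; u(1) = 2; u(2) = 1; u(3) = 16; u(4) = 15.
The sequence repeats with period 4.
So u(296) = u(0 + ((296-0) mod 4)) = u(0) = 15.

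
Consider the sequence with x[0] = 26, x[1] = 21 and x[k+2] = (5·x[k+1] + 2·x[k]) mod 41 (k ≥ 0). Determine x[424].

Listing terms: x[0] = 26; x[1] = 21; x[2] = 34; x[3] = 7; x[4] = 21; x[5] = 37; x[6] = 22; x[7] = 20; x[8] = 21; x[9] = 22; x[10] = 29; x[11] = 25; x[12] = 19; x[13] = 22; x[14] = 25; x[15] = 5; x[16] = 34; x[17] = 16; x[18] = 25; x[19] = 34; x[20] = 15; x[21] = 20; x[22] = 7; x[23] = 34; x[24] = 20; x[25] = 4; x[26] = 19; x[27] = 21; x[28] = 20; x[29] = 19; x[30] = 12; x[31] = 16; x[32] = 22; x[33] = 19; x[34] = 16; x[35] = 36; x[36] = 7; x[37] = 25; x[38] = 16; x[39] = 7; x[40] = 26; x[41] = 21.
Since (x[40], x[41]) = (x[0], x[1]) = (26, 21) (two consecutive terms determine the rest), the sequence is periodic with period 40.
So x[424] = x[0 + ((424-0) mod 40)] = x[24] = 20.

20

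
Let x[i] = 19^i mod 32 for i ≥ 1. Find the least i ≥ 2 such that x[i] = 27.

7

We have x[1] = 19; x[2] = 9; x[3] = 11; x[4] = 17; x[5] = 3; x[6] = 25; x[7] = 27; x[8] = 1; x[9] = 19.
The sequence repeats with period 8.
The value 27 first appears (with i ≥ 2) at x[7].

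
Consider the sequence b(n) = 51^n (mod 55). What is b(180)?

1

b(1) = 51; b(2) = 16; b(3) = 46; b(4) = 36; b(5) = 21; b(6) = 26; b(7) = 6; b(8) = 31; b(9) = 41; b(10) = 1; b(11) = 51.
The sequence repeats with period 10.
So b(180) = b(1 + ((180-1) mod 10)) = b(10) = 1.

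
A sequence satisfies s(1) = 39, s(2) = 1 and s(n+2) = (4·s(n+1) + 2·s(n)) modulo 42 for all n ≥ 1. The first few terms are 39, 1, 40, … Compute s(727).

Listing terms: s(1) = 39; s(2) = 1; s(3) = 40; s(4) = 36; s(5) = 14; s(6) = 2; s(7) = 36; s(8) = 22; s(9) = 34; s(10) = 12; s(11) = 32; s(12) = 26; s(13) = 0; s(14) = 10; s(15) = 40; s(16) = 12; s(17) = 2; s(18) = 32; s(19) = 6; s(20) = 4; s(21) = 28; s(22) = 36; s(23) = 32; s(24) = 32; s(25) = 24; s(26) = 34; s(27) = 16; s(28) = 6; s(29) = 14; s(30) = 26; s(31) = 6; s(32) = 34; s(33) = 22; s(34) = 30; s(35) = 38; s(36) = 2; s(37) = 0; s(38) = 4; s(39) = 16; s(40) = 30; s(41) = 26; s(42) = 38; s(43) = 36; s(44) = 10; s(45) = 28; s(46) = 6; s(47) = 38; s(48) = 38; s(49) = 18; s(50) = 22; s(51) = 40; s(52) = 36.
Since (s(51), s(52)) = (s(3), s(4)) = (40, 36) (two consecutive terms determine the rest), the sequence is eventually periodic: after a pre-period of length 2 it cycles with period 48.
For n ≥ 3, s(n) depends only on (n - 3) mod 48. (727 - 3) mod 48 = 4, so s(727) = s(7) = 36.

36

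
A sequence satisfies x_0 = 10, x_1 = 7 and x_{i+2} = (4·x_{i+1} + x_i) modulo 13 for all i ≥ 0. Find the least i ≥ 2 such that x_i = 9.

8

Computing terms: x_0 = 10, x_1 = 7, x_2 = 12, x_3 = 3, x_4 = 11, x_5 = 8, x_6 = 4, x_7 = 11, x_8 = 9, x_9 = 8, x_{10} = 2, x_{11} = 3, x_{12} = 1, x_{13} = 7, x_{14} = 3, x_{15} = 6, x_{16} = 1, x_{17} = 10, x_{18} = 2, x_{19} = 5, x_{20} = 9, x_{21} = 2, x_{22} = 4, x_{23} = 5, x_{24} = 11, x_{25} = 10, x_{26} = 12, x_{27} = 6, x_{28} = 10, x_{29} = 7.
Since (x_{28}, x_{29}) = (x_0, x_1) = (10, 7) (two consecutive terms determine the rest), the sequence is periodic with period 28.
The value 9 first appears (with i ≥ 2) at x_8.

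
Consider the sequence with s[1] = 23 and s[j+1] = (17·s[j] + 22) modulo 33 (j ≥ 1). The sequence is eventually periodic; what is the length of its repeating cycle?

s[1] = 23; s[2] = 17; s[3] = 14; s[4] = 29; s[5] = 20; s[6] = 32; s[7] = 5; s[8] = 8; s[9] = 26; s[10] = 2; s[11] = 23.
The sequence repeats with period 10.

10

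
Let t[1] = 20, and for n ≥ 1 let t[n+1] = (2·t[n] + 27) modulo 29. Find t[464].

We have t[1] = 20,  t[2] = 9,  t[3] = 16,  t[4] = 1,  t[5] = 0,  t[6] = 27,  t[7] = 23,  t[8] = 15,  t[9] = 28,  t[10] = 25,  t[11] = 19,  t[12] = 7,  t[13] = 12,  t[14] = 22,  t[15] = 13,  t[16] = 24,  t[17] = 17,  t[18] = 3,  t[19] = 4,  t[20] = 6,  t[21] = 10,  t[22] = 18,  t[23] = 5,  t[24] = 8,  t[25] = 14,  t[26] = 26,  t[27] = 21,  t[28] = 11,  t[29] = 20.
Since t[29] = t[1] = 20, the sequence is periodic with period 28.
(464 - 1) mod 28 = 15, so t[464] = t[16] = 24.

24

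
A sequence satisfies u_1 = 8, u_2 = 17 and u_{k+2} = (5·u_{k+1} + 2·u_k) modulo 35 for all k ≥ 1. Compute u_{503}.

4

We have u_1 = 8; u_2 = 17; u_3 = 31; u_4 = 14; u_5 = 27; u_6 = 23; u_7 = 29; u_8 = 16; u_9 = 33; u_{10} = 22; u_{11} = 1; u_{12} = 14; u_{13} = 2; u_{14} = 3; u_{15} = 19; u_{16} = 31; u_{17} = 18; u_{18} = 12; u_{19} = 26; u_{20} = 14; u_{21} = 17; u_{22} = 8; u_{23} = 4; u_{24} = 1; u_{25} = 13; u_{26} = 32; u_{27} = 11; u_{28} = 14; u_{29} = 22; u_{30} = 33; u_{31} = 34; u_{32} = 26; u_{33} = 23; u_{34} = 27; u_{35} = 6; u_{36} = 14; u_{37} = 12; u_{38} = 18; u_{39} = 9; u_{40} = 11; u_{41} = 3; u_{42} = 2; u_{43} = 16; u_{44} = 14; u_{45} = 32; u_{46} = 13; u_{47} = 24; u_{48} = 6; u_{49} = 8; u_{50} = 17.
The sequence repeats with period 48.
(503 - 1) mod 48 = 22, so u_{503} = u_{23} = 4.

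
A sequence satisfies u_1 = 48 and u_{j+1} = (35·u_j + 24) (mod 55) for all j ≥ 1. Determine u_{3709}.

49

Computing terms: u_1 = 48,  u_2 = 54,  u_3 = 44,  u_4 = 24,  u_5 = 39,  u_6 = 14,  u_7 = 19,  u_8 = 29,  u_9 = 49,  u_{10} = 34,  u_{11} = 4,  u_{12} = 54.
Since u_{12} = u_2 = 54, the sequence is eventually periodic: after a pre-period of length 1 it cycles with period 10.
For j ≥ 2, u_j depends only on (j - 2) mod 10. (3709 - 2) mod 10 = 7, so u_{3709} = u_9 = 49.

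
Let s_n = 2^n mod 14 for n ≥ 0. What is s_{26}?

Computing terms: s_0 = 1, s_1 = 2, s_2 = 4, s_3 = 8, s_4 = 2.
Since s_4 = s_1 = 2, the sequence is eventually periodic: after a pre-period of length 1 it cycles with period 3.
For n ≥ 1, s_n depends only on (n - 1) mod 3. (26 - 1) mod 3 = 1, so s_{26} = s_2 = 4.

4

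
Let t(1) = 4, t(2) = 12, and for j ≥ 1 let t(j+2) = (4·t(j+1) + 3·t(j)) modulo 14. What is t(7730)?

12

t(1) = 4; t(2) = 12; t(3) = 4; t(4) = 10; t(5) = 10; t(6) = 0; t(7) = 2; t(8) = 8; t(9) = 10; t(10) = 8; t(11) = 6; t(12) = 6; t(13) = 0; t(14) = 4; t(15) = 2; t(16) = 6; t(17) = 2; t(18) = 12; t(19) = 12; t(20) = 0; t(21) = 8; t(22) = 4; t(23) = 12.
The sequence repeats with period 21.
(7730 - 1) mod 21 = 1, so t(7730) = t(2) = 12.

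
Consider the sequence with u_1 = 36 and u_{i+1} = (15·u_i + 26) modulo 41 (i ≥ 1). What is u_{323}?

Computing terms: u_1 = 36,  u_2 = 33,  u_3 = 29,  u_4 = 10,  u_5 = 12,  u_6 = 1,  u_7 = 0,  u_8 = 26,  u_9 = 6,  u_{10} = 34,  u_{11} = 3,  u_{12} = 30,  u_{13} = 25,  u_{14} = 32,  u_{15} = 14,  u_{16} = 31,  u_{17} = 40,  u_{18} = 11,  u_{19} = 27,  u_{20} = 21,  u_{21} = 13,  u_{22} = 16,  u_{23} = 20,  u_{24} = 39,  u_{25} = 37,  u_{26} = 7,  u_{27} = 8,  u_{28} = 23,  u_{29} = 2,  u_{30} = 15,  u_{31} = 5,  u_{32} = 19,  u_{33} = 24,  u_{34} = 17,  u_{35} = 35,  u_{36} = 18,  u_{37} = 9,  u_{38} = 38,  u_{39} = 22,  u_{40} = 28,  u_{41} = 36.
The sequence repeats with period 40.
(323 - 1) mod 40 = 2, so u_{323} = u_3 = 29.

29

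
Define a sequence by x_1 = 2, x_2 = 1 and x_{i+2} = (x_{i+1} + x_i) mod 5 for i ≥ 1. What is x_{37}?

2

x_1 = 2, x_2 = 1, x_3 = 3, x_4 = 4, x_5 = 2, x_6 = 1.
The sequence repeats with period 4.
(37 - 1) mod 4 = 0, so x_{37} = x_1 = 2.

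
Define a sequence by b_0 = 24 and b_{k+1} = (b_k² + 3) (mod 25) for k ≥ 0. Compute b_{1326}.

19

We have b_0 = 24,  b_1 = 4,  b_2 = 19,  b_3 = 14,  b_4 = 24.
Since b_4 = b_0 = 24, the sequence is periodic with period 4.
(1326 - 0) mod 4 = 2, so b_{1326} = b_2 = 19.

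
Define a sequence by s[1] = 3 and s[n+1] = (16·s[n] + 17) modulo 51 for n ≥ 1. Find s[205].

3

We have s[1] = 3,  s[2] = 14,  s[3] = 37,  s[4] = 48,  s[5] = 20,  s[6] = 31,  s[7] = 3.
Since s[7] = s[1] = 3, the sequence is periodic with period 6.
(205 - 1) mod 6 = 0, so s[205] = s[1] = 3.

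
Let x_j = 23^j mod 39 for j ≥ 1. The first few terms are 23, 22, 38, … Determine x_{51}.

x_1 = 23,  x_2 = 22,  x_3 = 38,  x_4 = 16,  x_5 = 17,  x_6 = 1,  x_7 = 23.
The sequence repeats with period 6.
(51 - 1) mod 6 = 2, so x_{51} = x_3 = 38.

38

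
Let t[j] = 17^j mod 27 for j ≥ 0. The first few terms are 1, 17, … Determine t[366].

1

We have t[0] = 1,  t[1] = 17,  t[2] = 19,  t[3] = 26,  t[4] = 10,  t[5] = 8,  t[6] = 1.
Since t[6] = t[0] = 1, the sequence is periodic with period 6.
(366 - 0) mod 6 = 0, so t[366] = t[0] = 1.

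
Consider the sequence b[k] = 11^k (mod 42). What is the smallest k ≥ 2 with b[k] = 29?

Listing terms: b[1] = 11,  b[2] = 37,  b[3] = 29,  b[4] = 25,  b[5] = 23,  b[6] = 1,  b[7] = 11.
The sequence repeats with period 6.
The value 29 first appears (with k ≥ 2) at b[3].

3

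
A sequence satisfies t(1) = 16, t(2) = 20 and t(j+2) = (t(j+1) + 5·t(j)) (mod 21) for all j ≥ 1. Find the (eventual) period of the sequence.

Computing terms: t(1) = 16; t(2) = 20; t(3) = 16; t(4) = 11; t(5) = 7; t(6) = 20; t(7) = 13; t(8) = 8; t(9) = 10; t(10) = 8; t(11) = 16; t(12) = 14; t(13) = 10; t(14) = 17; t(15) = 4; t(16) = 5; t(17) = 4; t(18) = 8; t(19) = 7; t(20) = 5; t(21) = 19; t(22) = 2; t(23) = 13; t(24) = 2; t(25) = 4; t(26) = 14; t(27) = 13; t(28) = 20; t(29) = 1; t(30) = 17; t(31) = 1; t(32) = 2; t(33) = 7; t(34) = 17; t(35) = 10; t(36) = 11; t(37) = 19; t(38) = 11; t(39) = 1; t(40) = 14; t(41) = 19; t(42) = 5; t(43) = 16; t(44) = 20.
Since (t(43), t(44)) = (t(1), t(2)) = (16, 20) (two consecutive terms determine the rest), the sequence is periodic with period 42.

42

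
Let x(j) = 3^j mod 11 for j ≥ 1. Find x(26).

3

We have x(1) = 3, x(2) = 9, x(3) = 5, x(4) = 4, x(5) = 1, x(6) = 3.
The sequence repeats with period 5.
So x(26) = x(1 + ((26-1) mod 5)) = x(1) = 3.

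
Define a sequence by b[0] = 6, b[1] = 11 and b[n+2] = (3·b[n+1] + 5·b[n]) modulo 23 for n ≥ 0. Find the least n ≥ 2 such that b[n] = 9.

Computing terms: b[0] = 6,  b[1] = 11,  b[2] = 17,  b[3] = 14,  b[4] = 12,  b[5] = 14,  b[6] = 10,  b[7] = 8,  b[8] = 5,  b[9] = 9,  b[10] = 6,  b[11] = 17,  b[12] = 12,  b[13] = 6,  b[14] = 9,  b[15] = 11,  b[16] = 9,  b[17] = 13,  b[18] = 15,  b[19] = 18,  b[20] = 14,  b[21] = 17,  b[22] = 6,  b[23] = 11.
Since (b[22], b[23]) = (b[0], b[1]) = (6, 11) (two consecutive terms determine the rest), the sequence is periodic with period 22.
The value 9 first appears (with n ≥ 2) at b[9].

9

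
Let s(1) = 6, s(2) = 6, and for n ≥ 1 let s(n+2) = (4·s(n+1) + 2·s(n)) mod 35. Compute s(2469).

26

We have s(1) = 6,  s(2) = 6,  s(3) = 1,  s(4) = 16,  s(5) = 31,  s(6) = 16,  s(7) = 21,  s(8) = 11,  s(9) = 16,  s(10) = 16,  s(11) = 26,  s(12) = 31,  s(13) = 1,  s(14) = 31,  s(15) = 21,  s(16) = 6,  s(17) = 31,  s(18) = 31,  s(19) = 11,  s(20) = 1,  s(21) = 26,  s(22) = 1,  s(23) = 21,  s(24) = 16,  s(25) = 1,  s(26) = 1,  s(27) = 6,  s(28) = 26,  s(29) = 11,  s(30) = 26,  s(31) = 21,  s(32) = 31,  s(33) = 26,  s(34) = 26,  s(35) = 16,  s(36) = 11,  s(37) = 6,  s(38) = 11,  s(39) = 21,  s(40) = 1,  s(41) = 11,  s(42) = 11,  s(43) = 31,  s(44) = 6,  s(45) = 16,  s(46) = 6,  s(47) = 21,  s(48) = 26,  s(49) = 6,  s(50) = 6.
Since (s(49), s(50)) = (s(1), s(2)) = (6, 6) (two consecutive terms determine the rest), the sequence is periodic with period 48.
So s(2469) = s(1 + ((2469-1) mod 48)) = s(21) = 26.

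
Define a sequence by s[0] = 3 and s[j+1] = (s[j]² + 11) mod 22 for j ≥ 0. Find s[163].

s[0] = 3, s[1] = 20, s[2] = 15, s[3] = 16, s[4] = 3.
Since s[4] = s[0] = 3, the sequence is periodic with period 4.
(163 - 0) mod 4 = 3, so s[163] = s[3] = 16.

16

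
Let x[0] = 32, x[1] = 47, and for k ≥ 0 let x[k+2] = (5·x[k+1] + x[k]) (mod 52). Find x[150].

20

x[0] = 32, x[1] = 47, x[2] = 7, x[3] = 30, x[4] = 1, x[5] = 35, x[6] = 20, x[7] = 31, x[8] = 19, x[9] = 22, x[10] = 25, x[11] = 43, x[12] = 32, x[13] = 47.
The sequence repeats with period 12.
So x[150] = x[0 + ((150-0) mod 12)] = x[6] = 20.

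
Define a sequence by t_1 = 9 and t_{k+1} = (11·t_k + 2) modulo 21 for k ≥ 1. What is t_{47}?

We have t_1 = 9,  t_2 = 17,  t_3 = 0,  t_4 = 2,  t_5 = 3,  t_6 = 14,  t_7 = 9.
Since t_7 = t_1 = 9, the sequence is periodic with period 6.
So t_{47} = t_{1 + ((47-1) mod 6)} = t_5 = 3.

3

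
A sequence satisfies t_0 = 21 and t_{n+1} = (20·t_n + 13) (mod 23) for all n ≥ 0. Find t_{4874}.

22

We have t_0 = 21; t_1 = 19; t_2 = 2; t_3 = 7; t_4 = 15; t_5 = 14; t_6 = 17; t_7 = 8; t_8 = 12; t_9 = 0; t_{10} = 13; t_{11} = 20; t_{12} = 22; t_{13} = 16; t_{14} = 11; t_{15} = 3; t_{16} = 4; t_{17} = 1; t_{18} = 10; t_{19} = 6; t_{20} = 18; t_{21} = 5; t_{22} = 21.
The sequence repeats with period 22.
(4874 - 0) mod 22 = 12, so t_{4874} = t_{12} = 22.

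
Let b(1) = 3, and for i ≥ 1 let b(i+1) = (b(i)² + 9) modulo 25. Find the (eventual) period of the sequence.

5

Computing terms: b(1) = 3; b(2) = 18; b(3) = 8; b(4) = 23; b(5) = 13; b(6) = 3.
Since b(6) = b(1) = 3, the sequence is periodic with period 5.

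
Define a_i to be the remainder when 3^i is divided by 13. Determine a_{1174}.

3

Listing terms: a_0 = 1; a_1 = 3; a_2 = 9; a_3 = 1.
The sequence repeats with period 3.
So a_{1174} = a_{0 + ((1174-0) mod 3)} = a_1 = 3.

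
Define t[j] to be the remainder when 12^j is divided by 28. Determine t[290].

4

We have t[1] = 12, t[2] = 4, t[3] = 20, t[4] = 16, t[5] = 24, t[6] = 8, t[7] = 12.
Since t[7] = t[1] = 12, the sequence is periodic with period 6.
So t[290] = t[1 + ((290-1) mod 6)] = t[2] = 4.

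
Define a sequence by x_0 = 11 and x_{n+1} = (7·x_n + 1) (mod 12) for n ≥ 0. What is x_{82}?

We have x_0 = 11; x_1 = 6; x_2 = 7; x_3 = 2; x_4 = 3; x_5 = 10; x_6 = 11.
The sequence repeats with period 6.
So x_{82} = x_{0 + ((82-0) mod 6)} = x_4 = 3.

3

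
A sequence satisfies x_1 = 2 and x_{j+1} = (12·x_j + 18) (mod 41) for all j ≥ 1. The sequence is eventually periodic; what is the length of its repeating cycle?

x_1 = 2,  x_2 = 1,  x_3 = 30,  x_4 = 9,  x_5 = 3,  x_6 = 13,  x_7 = 10,  x_8 = 15,  x_9 = 34,  x_{10} = 16,  x_{11} = 5,  x_{12} = 37,  x_{13} = 11,  x_{14} = 27,  x_{15} = 14,  x_{16} = 22,  x_{17} = 36,  x_{18} = 40,  x_{19} = 6,  x_{20} = 8,  x_{21} = 32,  x_{22} = 33,  x_{23} = 4,  x_{24} = 25,  x_{25} = 31,  x_{26} = 21,  x_{27} = 24,  x_{28} = 19,  x_{29} = 0,  x_{30} = 18,  x_{31} = 29,  x_{32} = 38,  x_{33} = 23,  x_{34} = 7,  x_{35} = 20,  x_{36} = 12,  x_{37} = 39,  x_{38} = 35,  x_{39} = 28,  x_{40} = 26,  x_{41} = 2.
Since x_{41} = x_1 = 2, the sequence is periodic with period 40.

40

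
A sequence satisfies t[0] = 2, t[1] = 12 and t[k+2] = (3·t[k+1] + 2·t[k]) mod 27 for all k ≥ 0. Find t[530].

Listing terms: t[0] = 2,  t[1] = 12,  t[2] = 13,  t[3] = 9,  t[4] = 26,  t[5] = 15,  t[6] = 16,  t[7] = 24,  t[8] = 23,  t[9] = 9,  t[10] = 19,  t[11] = 21,  t[12] = 20,  t[13] = 21,  t[14] = 22,  t[15] = 0,  t[16] = 17,  t[17] = 24,  t[18] = 25,  t[19] = 15,  t[20] = 14,  t[21] = 18,  t[22] = 1,  t[23] = 12,  t[24] = 11,  t[25] = 3,  t[26] = 4,  t[27] = 18,  t[28] = 8,  t[29] = 6,  t[30] = 7,  t[31] = 6,  t[32] = 5,  t[33] = 0,  t[34] = 10,  t[35] = 3,  t[36] = 2,  t[37] = 12.
The sequence repeats with period 36.
So t[530] = t[0 + ((530-0) mod 36)] = t[26] = 4.

4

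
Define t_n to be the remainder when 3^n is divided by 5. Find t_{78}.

4

Computing terms: t_1 = 3; t_2 = 4; t_3 = 2; t_4 = 1; t_5 = 3.
Since t_5 = t_1 = 3, the sequence is periodic with period 4.
(78 - 1) mod 4 = 1, so t_{78} = t_2 = 4.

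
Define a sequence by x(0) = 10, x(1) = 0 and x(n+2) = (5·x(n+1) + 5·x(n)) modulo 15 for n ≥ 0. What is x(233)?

5

Computing terms: x(0) = 10, x(1) = 0, x(2) = 5, x(3) = 10, x(4) = 0.
Since (x(3), x(4)) = (x(0), x(1)) = (10, 0) (two consecutive terms determine the rest), the sequence is periodic with period 3.
(233 - 0) mod 3 = 2, so x(233) = x(2) = 5.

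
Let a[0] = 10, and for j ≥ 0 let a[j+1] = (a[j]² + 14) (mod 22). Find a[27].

12

Computing terms: a[0] = 10,  a[1] = 4,  a[2] = 8,  a[3] = 12,  a[4] = 4.
Since a[4] = a[1] = 4, the sequence is eventually periodic: after a pre-period of length 1 it cycles with period 3.
For j ≥ 1, a[j] depends only on (j - 1) mod 3. (27 - 1) mod 3 = 2, so a[27] = a[3] = 12.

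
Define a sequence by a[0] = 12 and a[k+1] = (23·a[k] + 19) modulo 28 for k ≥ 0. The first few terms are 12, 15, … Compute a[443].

7

a[0] = 12; a[1] = 15; a[2] = 0; a[3] = 19; a[4] = 8; a[5] = 7; a[6] = 12.
The sequence repeats with period 6.
So a[443] = a[0 + ((443-0) mod 6)] = a[5] = 7.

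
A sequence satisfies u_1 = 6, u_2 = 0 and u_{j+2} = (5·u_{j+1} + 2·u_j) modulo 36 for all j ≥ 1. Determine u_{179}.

0

u_1 = 6; u_2 = 0; u_3 = 12; u_4 = 24; u_5 = 0; u_6 = 12.
Since (u_5, u_6) = (u_2, u_3) = (0, 12) (two consecutive terms determine the rest), the sequence is eventually periodic: after a pre-period of length 1 it cycles with period 3.
For j ≥ 2, u_j depends only on (j - 2) mod 3. (179 - 2) mod 3 = 0, so u_{179} = u_2 = 0.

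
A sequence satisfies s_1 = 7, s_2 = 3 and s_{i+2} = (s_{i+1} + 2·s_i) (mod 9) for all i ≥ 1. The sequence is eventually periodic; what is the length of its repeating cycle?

18

Listing terms: s_1 = 7,  s_2 = 3,  s_3 = 8,  s_4 = 5,  s_5 = 3,  s_6 = 4,  s_7 = 1,  s_8 = 0,  s_9 = 2,  s_{10} = 2,  s_{11} = 6,  s_{12} = 1,  s_{13} = 4,  s_{14} = 6,  s_{15} = 5,  s_{16} = 8,  s_{17} = 0,  s_{18} = 7,  s_{19} = 7,  s_{20} = 3.
The sequence repeats with period 18.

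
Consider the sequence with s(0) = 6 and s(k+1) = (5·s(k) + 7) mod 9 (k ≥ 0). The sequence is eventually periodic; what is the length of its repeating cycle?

We have s(0) = 6,  s(1) = 1,  s(2) = 3,  s(3) = 4,  s(4) = 0,  s(5) = 7,  s(6) = 6.
The sequence repeats with period 6.

6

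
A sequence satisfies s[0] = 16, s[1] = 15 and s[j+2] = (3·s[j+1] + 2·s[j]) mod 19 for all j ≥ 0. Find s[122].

11

s[0] = 16; s[1] = 15; s[2] = 1; s[3] = 14; s[4] = 6; s[5] = 8; s[6] = 17; s[7] = 10; s[8] = 7; s[9] = 3; s[10] = 4; s[11] = 18; s[12] = 5; s[13] = 13; s[14] = 11; s[15] = 2; s[16] = 9; s[17] = 12; s[18] = 16; s[19] = 15.
The sequence repeats with period 18.
(122 - 0) mod 18 = 14, so s[122] = s[14] = 11.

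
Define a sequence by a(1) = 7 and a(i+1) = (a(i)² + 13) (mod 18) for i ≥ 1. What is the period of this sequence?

6

Computing terms: a(1) = 7; a(2) = 8; a(3) = 5; a(4) = 2; a(5) = 17; a(6) = 14; a(7) = 11; a(8) = 8.
Since a(8) = a(2) = 8, the sequence is eventually periodic: after a pre-period of length 1 it cycles with period 6.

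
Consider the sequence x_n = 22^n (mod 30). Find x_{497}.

Computing terms: x_1 = 22; x_2 = 4; x_3 = 28; x_4 = 16; x_5 = 22.
Since x_5 = x_1 = 22, the sequence is periodic with period 4.
(497 - 1) mod 4 = 0, so x_{497} = x_1 = 22.

22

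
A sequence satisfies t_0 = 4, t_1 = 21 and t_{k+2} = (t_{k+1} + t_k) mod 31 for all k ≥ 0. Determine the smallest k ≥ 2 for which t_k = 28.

8

Listing terms: t_0 = 4, t_1 = 21, t_2 = 25, t_3 = 15, t_4 = 9, t_5 = 24, t_6 = 2, t_7 = 26, t_8 = 28, t_9 = 23, t_{10} = 20, t_{11} = 12, t_{12} = 1, t_{13} = 13, t_{14} = 14, t_{15} = 27, t_{16} = 10, t_{17} = 6, t_{18} = 16, t_{19} = 22, t_{20} = 7, t_{21} = 29, t_{22} = 5, t_{23} = 3, t_{24} = 8, t_{25} = 11, t_{26} = 19, t_{27} = 30, t_{28} = 18, t_{29} = 17, t_{30} = 4, t_{31} = 21.
The sequence repeats with period 30.
The value 28 first appears (with k ≥ 2) at t_8.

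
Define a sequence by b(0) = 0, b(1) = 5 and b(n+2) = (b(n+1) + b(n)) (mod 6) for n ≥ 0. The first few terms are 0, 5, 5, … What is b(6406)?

Listing terms: b(0) = 0,  b(1) = 5,  b(2) = 5,  b(3) = 4,  b(4) = 3,  b(5) = 1,  b(6) = 4,  b(7) = 5,  b(8) = 3,  b(9) = 2,  b(10) = 5,  b(11) = 1,  b(12) = 0,  b(13) = 1,  b(14) = 1,  b(15) = 2,  b(16) = 3,  b(17) = 5,  b(18) = 2,  b(19) = 1,  b(20) = 3,  b(21) = 4,  b(22) = 1,  b(23) = 5,  b(24) = 0,  b(25) = 5.
The sequence repeats with period 24.
So b(6406) = b(0 + ((6406-0) mod 24)) = b(22) = 1.

1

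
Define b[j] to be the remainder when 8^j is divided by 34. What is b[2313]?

8

b[1] = 8; b[2] = 30; b[3] = 2; b[4] = 16; b[5] = 26; b[6] = 4; b[7] = 32; b[8] = 18; b[9] = 8.
Since b[9] = b[1] = 8, the sequence is periodic with period 8.
So b[2313] = b[1 + ((2313-1) mod 8)] = b[1] = 8.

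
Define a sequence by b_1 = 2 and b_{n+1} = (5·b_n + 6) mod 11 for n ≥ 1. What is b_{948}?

9

b_1 = 2, b_2 = 5, b_3 = 9, b_4 = 7, b_5 = 8, b_6 = 2.
Since b_6 = b_1 = 2, the sequence is periodic with period 5.
So b_{948} = b_{1 + ((948-1) mod 5)} = b_3 = 9.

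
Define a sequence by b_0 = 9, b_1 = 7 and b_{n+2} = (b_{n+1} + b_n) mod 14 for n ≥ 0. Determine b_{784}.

b_0 = 9,  b_1 = 7,  b_2 = 2,  b_3 = 9,  b_4 = 11,  b_5 = 6,  b_6 = 3,  b_7 = 9,  b_8 = 12,  b_9 = 7,  b_{10} = 5,  b_{11} = 12,  b_{12} = 3,  b_{13} = 1,  b_{14} = 4,  b_{15} = 5,  b_{16} = 9,  b_{17} = 0,  b_{18} = 9,  b_{19} = 9,  b_{20} = 4,  b_{21} = 13,  b_{22} = 3,  b_{23} = 2,  b_{24} = 5,  b_{25} = 7,  b_{26} = 12,  b_{27} = 5,  b_{28} = 3,  b_{29} = 8,  b_{30} = 11,  b_{31} = 5,  b_{32} = 2,  b_{33} = 7,  b_{34} = 9,  b_{35} = 2,  b_{36} = 11,  b_{37} = 13,  b_{38} = 10,  b_{39} = 9,  b_{40} = 5,  b_{41} = 0,  b_{42} = 5,  b_{43} = 5,  b_{44} = 10,  b_{45} = 1,  b_{46} = 11,  b_{47} = 12,  b_{48} = 9,  b_{49} = 7.
The sequence repeats with period 48.
So b_{784} = b_{0 + ((784-0) mod 48)} = b_{16} = 9.

9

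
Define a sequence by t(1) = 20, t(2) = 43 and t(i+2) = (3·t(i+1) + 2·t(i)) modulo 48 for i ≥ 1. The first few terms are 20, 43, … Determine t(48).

Listing terms: t(1) = 20, t(2) = 43, t(3) = 25, t(4) = 17, t(5) = 5, t(6) = 1, t(7) = 13, t(8) = 41, t(9) = 5, t(10) = 1.
Since (t(9), t(10)) = (t(5), t(6)) = (5, 1) (two consecutive terms determine the rest), the sequence is eventually periodic: after a pre-period of length 4 it cycles with period 4.
For i ≥ 5, t(i) depends only on (i - 5) mod 4. (48 - 5) mod 4 = 3, so t(48) = t(8) = 41.

41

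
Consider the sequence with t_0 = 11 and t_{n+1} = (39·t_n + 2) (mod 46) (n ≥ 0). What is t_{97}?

Computing terms: t_0 = 11, t_1 = 17, t_2 = 21, t_3 = 39, t_4 = 5, t_5 = 13, t_6 = 3, t_7 = 27, t_8 = 43, t_9 = 23, t_{10} = 25, t_{11} = 11.
The sequence repeats with period 11.
(97 - 0) mod 11 = 9, so t_{97} = t_9 = 23.

23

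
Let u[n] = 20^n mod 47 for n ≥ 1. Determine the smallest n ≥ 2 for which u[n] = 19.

u[1] = 20,  u[2] = 24,  u[3] = 10,  u[4] = 12,  u[5] = 5,  u[6] = 6,  u[7] = 26,  u[8] = 3,  u[9] = 13,  u[10] = 25,  u[11] = 30,  u[12] = 36,  u[13] = 15,  u[14] = 18,  u[15] = 31,  u[16] = 9,  u[17] = 39,  u[18] = 28,  u[19] = 43,  u[20] = 14,  u[21] = 45,  u[22] = 7,  u[23] = 46,  u[24] = 27,  u[25] = 23,  u[26] = 37,  u[27] = 35,  u[28] = 42,  u[29] = 41,  u[30] = 21,  u[31] = 44,  u[32] = 34,  u[33] = 22,  u[34] = 17,  u[35] = 11,  u[36] = 32,  u[37] = 29,  u[38] = 16,  u[39] = 38,  u[40] = 8,  u[41] = 19,  u[42] = 4,  u[43] = 33,  u[44] = 2,  u[45] = 40,  u[46] = 1,  u[47] = 20.
Since u[47] = u[1] = 20, the sequence is periodic with period 46.
The value 19 first appears (with n ≥ 2) at u[41].

41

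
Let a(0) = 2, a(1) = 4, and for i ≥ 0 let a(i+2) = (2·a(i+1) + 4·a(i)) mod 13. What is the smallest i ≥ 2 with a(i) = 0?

6

We have a(0) = 2; a(1) = 4; a(2) = 3; a(3) = 9; a(4) = 4; a(5) = 5; a(6) = 0; a(7) = 7; a(8) = 1; a(9) = 4; a(10) = 12; a(11) = 1; a(12) = 11; a(13) = 0; a(14) = 5; a(15) = 10; a(16) = 1; a(17) = 3; a(18) = 10; a(19) = 6; a(20) = 0; a(21) = 11; a(22) = 9; a(23) = 10; a(24) = 4; a(25) = 9; a(26) = 8; a(27) = 0; a(28) = 6; a(29) = 12; a(30) = 9; a(31) = 1; a(32) = 12; a(33) = 2; a(34) = 0; a(35) = 8; a(36) = 3; a(37) = 12; a(38) = 10; a(39) = 3; a(40) = 7; a(41) = 0; a(42) = 2; a(43) = 4.
The sequence repeats with period 42.
The value 0 first appears (with i ≥ 2) at a(6).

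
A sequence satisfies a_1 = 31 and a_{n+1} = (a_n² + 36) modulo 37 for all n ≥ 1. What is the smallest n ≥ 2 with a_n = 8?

4

a_1 = 31; a_2 = 35; a_3 = 3; a_4 = 8; a_5 = 26; a_6 = 9; a_7 = 6; a_8 = 35.
Since a_8 = a_2 = 35, the sequence is eventually periodic: after a pre-period of length 1 it cycles with period 6.
The value 8 first appears (with n ≥ 2) at a_4.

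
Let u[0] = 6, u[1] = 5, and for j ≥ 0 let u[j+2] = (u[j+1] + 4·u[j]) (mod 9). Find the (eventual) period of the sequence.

24

We have u[0] = 6; u[1] = 5; u[2] = 2; u[3] = 4; u[4] = 3; u[5] = 1; u[6] = 4; u[7] = 8; u[8] = 6; u[9] = 2; u[10] = 8; u[11] = 7; u[12] = 3; u[13] = 4; u[14] = 7; u[15] = 5; u[16] = 6; u[17] = 8; u[18] = 5; u[19] = 1; u[20] = 3; u[21] = 7; u[22] = 1; u[23] = 2; u[24] = 6; u[25] = 5.
The sequence repeats with period 24.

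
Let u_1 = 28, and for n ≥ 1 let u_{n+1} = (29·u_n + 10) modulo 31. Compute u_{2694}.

23

Computing terms: u_1 = 28,  u_2 = 16,  u_3 = 9,  u_4 = 23,  u_5 = 26,  u_6 = 20,  u_7 = 1,  u_8 = 8,  u_9 = 25,  u_{10} = 22,  u_{11} = 28.
Since u_{11} = u_1 = 28, the sequence is periodic with period 10.
(2694 - 1) mod 10 = 3, so u_{2694} = u_4 = 23.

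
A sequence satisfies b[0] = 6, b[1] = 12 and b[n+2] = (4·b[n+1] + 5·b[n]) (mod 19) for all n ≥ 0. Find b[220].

16

Listing terms: b[0] = 6; b[1] = 12; b[2] = 2; b[3] = 11; b[4] = 16; b[5] = 5; b[6] = 5; b[7] = 7; b[8] = 15; b[9] = 0; b[10] = 18; b[11] = 15; b[12] = 17; b[13] = 10; b[14] = 11; b[15] = 18; b[16] = 13; b[17] = 9; b[18] = 6; b[19] = 12.
Since (b[18], b[19]) = (b[0], b[1]) = (6, 12) (two consecutive terms determine the rest), the sequence is periodic with period 18.
So b[220] = b[0 + ((220-0) mod 18)] = b[4] = 16.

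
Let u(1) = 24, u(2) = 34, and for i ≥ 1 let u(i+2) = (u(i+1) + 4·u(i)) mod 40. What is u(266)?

34

We have u(1) = 24,  u(2) = 34,  u(3) = 10,  u(4) = 26,  u(5) = 26,  u(6) = 10,  u(7) = 34,  u(8) = 34,  u(9) = 10.
Since (u(8), u(9)) = (u(2), u(3)) = (34, 10) (two consecutive terms determine the rest), the sequence is eventually periodic: after a pre-period of length 1 it cycles with period 6.
For i ≥ 2, u(i) depends only on (i - 2) mod 6. (266 - 2) mod 6 = 0, so u(266) = u(2) = 34.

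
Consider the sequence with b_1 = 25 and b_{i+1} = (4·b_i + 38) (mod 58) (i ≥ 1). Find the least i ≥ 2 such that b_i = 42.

10

b_1 = 25; b_2 = 22; b_3 = 10; b_4 = 20; b_5 = 2; b_6 = 46; b_7 = 48; b_8 = 56; b_9 = 30; b_{10} = 42; b_{11} = 32; b_{12} = 50; b_{13} = 6; b_{14} = 4; b_{15} = 54; b_{16} = 22.
Since b_{16} = b_2 = 22, the sequence is eventually periodic: after a pre-period of length 1 it cycles with period 14.
The value 42 first appears (with i ≥ 2) at b_{10}.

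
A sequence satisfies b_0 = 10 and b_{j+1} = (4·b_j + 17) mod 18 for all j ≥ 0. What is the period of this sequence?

Computing terms: b_0 = 10; b_1 = 3; b_2 = 11; b_3 = 7; b_4 = 9; b_5 = 17; b_6 = 13; b_7 = 15; b_8 = 5; b_9 = 1; b_{10} = 3.
Since b_{10} = b_1 = 3, the sequence is eventually periodic: after a pre-period of length 1 it cycles with period 9.

9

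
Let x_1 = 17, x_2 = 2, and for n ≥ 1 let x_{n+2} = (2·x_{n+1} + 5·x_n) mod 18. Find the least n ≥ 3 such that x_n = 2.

Computing terms: x_1 = 17; x_2 = 2; x_3 = 17; x_4 = 8; x_5 = 11; x_6 = 8; x_7 = 17; x_8 = 2.
The sequence repeats with period 6.
The value 2 next appears (with n ≥ 3) at x_8.

8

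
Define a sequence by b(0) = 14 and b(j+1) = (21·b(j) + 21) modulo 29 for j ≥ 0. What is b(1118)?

22

Computing terms: b(0) = 14, b(1) = 25, b(2) = 24, b(3) = 3, b(4) = 26, b(5) = 16, b(6) = 9, b(7) = 7, b(8) = 23, b(9) = 11, b(10) = 20, b(11) = 6, b(12) = 2, b(13) = 5, b(14) = 10, b(15) = 28, b(16) = 0, b(17) = 21, b(18) = 27, b(19) = 8, b(20) = 15, b(21) = 17, b(22) = 1, b(23) = 13, b(24) = 4, b(25) = 18, b(26) = 22, b(27) = 19, b(28) = 14.
The sequence repeats with period 28.
(1118 - 0) mod 28 = 26, so b(1118) = b(26) = 22.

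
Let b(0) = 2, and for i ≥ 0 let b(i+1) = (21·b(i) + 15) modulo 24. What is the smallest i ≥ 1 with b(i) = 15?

We have b(0) = 2; b(1) = 9; b(2) = 12; b(3) = 3; b(4) = 6; b(5) = 21; b(6) = 0; b(7) = 15; b(8) = 18; b(9) = 9.
Since b(9) = b(1) = 9, the sequence is eventually periodic: after a pre-period of length 1 it cycles with period 8.
The value 15 first appears (with i ≥ 1) at b(7).

7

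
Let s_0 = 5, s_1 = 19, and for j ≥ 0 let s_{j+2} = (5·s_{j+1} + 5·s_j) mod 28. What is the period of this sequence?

24

We have s_0 = 5,  s_1 = 19,  s_2 = 8,  s_3 = 23,  s_4 = 15,  s_5 = 22,  s_6 = 17,  s_7 = 27,  s_8 = 24,  s_9 = 3,  s_{10} = 23,  s_{11} = 18,  s_{12} = 9,  s_{13} = 23,  s_{14} = 20,  s_{15} = 19,  s_{16} = 27,  s_{17} = 6,  s_{18} = 25,  s_{19} = 15,  s_{20} = 4,  s_{21} = 11,  s_{22} = 19,  s_{23} = 10,  s_{24} = 5,  s_{25} = 19.
Since (s_{24}, s_{25}) = (s_0, s_1) = (5, 19) (two consecutive terms determine the rest), the sequence is periodic with period 24.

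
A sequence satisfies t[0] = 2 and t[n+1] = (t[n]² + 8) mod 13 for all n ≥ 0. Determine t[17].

9

We have t[0] = 2, t[1] = 12, t[2] = 9, t[3] = 11, t[4] = 12.
Since t[4] = t[1] = 12, the sequence is eventually periodic: after a pre-period of length 1 it cycles with period 3.
For n ≥ 1, t[n] depends only on (n - 1) mod 3. (17 - 1) mod 3 = 1, so t[17] = t[2] = 9.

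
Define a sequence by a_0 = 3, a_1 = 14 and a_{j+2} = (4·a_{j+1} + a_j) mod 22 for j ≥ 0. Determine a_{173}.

We have a_0 = 3, a_1 = 14, a_2 = 15, a_3 = 8, a_4 = 3, a_5 = 20, a_6 = 17, a_7 = 0, a_8 = 17, a_9 = 2, a_{10} = 3, a_{11} = 14.
The sequence repeats with period 10.
(173 - 0) mod 10 = 3, so a_{173} = a_3 = 8.

8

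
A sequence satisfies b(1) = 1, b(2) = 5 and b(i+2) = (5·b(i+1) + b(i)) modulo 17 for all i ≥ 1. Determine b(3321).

Computing terms: b(1) = 1,  b(2) = 5,  b(3) = 9,  b(4) = 16,  b(5) = 4,  b(6) = 2,  b(7) = 14,  b(8) = 4,  b(9) = 0,  b(10) = 4,  b(11) = 3,  b(12) = 2,  b(13) = 13,  b(14) = 16,  b(15) = 8,  b(16) = 5,  b(17) = 16,  b(18) = 0,  b(19) = 16,  b(20) = 12,  b(21) = 8,  b(22) = 1,  b(23) = 13,  b(24) = 15,  b(25) = 3,  b(26) = 13,  b(27) = 0,  b(28) = 13,  b(29) = 14,  b(30) = 15,  b(31) = 4,  b(32) = 1,  b(33) = 9,  b(34) = 12,  b(35) = 1,  b(36) = 0,  b(37) = 1,  b(38) = 5.
The sequence repeats with period 36.
So b(3321) = b(1 + ((3321-1) mod 36)) = b(9) = 0.

0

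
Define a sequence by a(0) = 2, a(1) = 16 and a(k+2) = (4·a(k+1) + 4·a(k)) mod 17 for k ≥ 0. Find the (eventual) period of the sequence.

16

a(0) = 2; a(1) = 16; a(2) = 4; a(3) = 12; a(4) = 13; a(5) = 15; a(6) = 10; a(7) = 15; a(8) = 15; a(9) = 1; a(10) = 13; a(11) = 5; a(12) = 4; a(13) = 2; a(14) = 7; a(15) = 2; a(16) = 2; a(17) = 16.
The sequence repeats with period 16.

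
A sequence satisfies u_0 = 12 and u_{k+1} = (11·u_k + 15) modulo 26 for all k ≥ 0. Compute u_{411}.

1

Listing terms: u_0 = 12, u_1 = 17, u_2 = 20, u_3 = 1, u_4 = 0, u_5 = 15, u_6 = 24, u_7 = 19, u_8 = 16, u_9 = 9, u_{10} = 10, u_{11} = 21, u_{12} = 12.
Since u_{12} = u_0 = 12, the sequence is periodic with period 12.
(411 - 0) mod 12 = 3, so u_{411} = u_3 = 1.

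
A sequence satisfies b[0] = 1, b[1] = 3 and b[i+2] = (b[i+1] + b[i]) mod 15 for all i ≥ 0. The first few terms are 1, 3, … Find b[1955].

7

b[0] = 1; b[1] = 3; b[2] = 4; b[3] = 7; b[4] = 11; b[5] = 3; b[6] = 14; b[7] = 2; b[8] = 1; b[9] = 3.
The sequence repeats with period 8.
So b[1955] = b[0 + ((1955-0) mod 8)] = b[3] = 7.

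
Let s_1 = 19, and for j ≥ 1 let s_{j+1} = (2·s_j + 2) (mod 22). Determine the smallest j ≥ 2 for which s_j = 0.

Computing terms: s_1 = 19; s_2 = 18; s_3 = 16; s_4 = 12; s_5 = 4; s_6 = 10; s_7 = 0; s_8 = 2; s_9 = 6; s_{10} = 14; s_{11} = 8; s_{12} = 18.
Since s_{12} = s_2 = 18, the sequence is eventually periodic: after a pre-period of length 1 it cycles with period 10.
The value 0 first appears (with j ≥ 2) at s_7.

7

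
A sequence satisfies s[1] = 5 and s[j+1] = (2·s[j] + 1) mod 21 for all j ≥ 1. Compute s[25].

s[1] = 5; s[2] = 11; s[3] = 2; s[4] = 5.
Since s[4] = s[1] = 5, the sequence is periodic with period 3.
So s[25] = s[1 + ((25-1) mod 3)] = s[1] = 5.

5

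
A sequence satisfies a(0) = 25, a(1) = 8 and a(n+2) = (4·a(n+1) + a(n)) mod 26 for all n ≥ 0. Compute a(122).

23

Computing terms: a(0) = 25; a(1) = 8; a(2) = 5; a(3) = 2; a(4) = 13; a(5) = 2; a(6) = 21; a(7) = 8; a(8) = 1; a(9) = 12; a(10) = 23; a(11) = 0; a(12) = 23; a(13) = 14; a(14) = 1; a(15) = 18; a(16) = 21; a(17) = 24; a(18) = 13; a(19) = 24; a(20) = 5; a(21) = 18; a(22) = 25; a(23) = 14; a(24) = 3; a(25) = 0; a(26) = 3; a(27) = 12; a(28) = 25; a(29) = 8.
The sequence repeats with period 28.
(122 - 0) mod 28 = 10, so a(122) = a(10) = 23.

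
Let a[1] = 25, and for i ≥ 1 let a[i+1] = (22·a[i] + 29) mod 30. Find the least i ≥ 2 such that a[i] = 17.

3

Listing terms: a[1] = 25,  a[2] = 9,  a[3] = 17,  a[4] = 13,  a[5] = 15,  a[6] = 29,  a[7] = 7,  a[8] = 3,  a[9] = 5,  a[10] = 19,  a[11] = 27,  a[12] = 23,  a[13] = 25.
The sequence repeats with period 12.
The value 17 first appears (with i ≥ 2) at a[3].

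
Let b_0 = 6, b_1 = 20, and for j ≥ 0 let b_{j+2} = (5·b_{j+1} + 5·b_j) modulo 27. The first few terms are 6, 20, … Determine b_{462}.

Computing terms: b_0 = 6,  b_1 = 20,  b_2 = 22,  b_3 = 21,  b_4 = 26,  b_5 = 19,  b_6 = 9,  b_7 = 5,  b_8 = 16,  b_9 = 24,  b_{10} = 11,  b_{11} = 13,  b_{12} = 12,  b_{13} = 17,  b_{14} = 10,  b_{15} = 0,  b_{16} = 23,  b_{17} = 7,  b_{18} = 15,  b_{19} = 2,  b_{20} = 4,  b_{21} = 3,  b_{22} = 8,  b_{23} = 1,  b_{24} = 18,  b_{25} = 14,  b_{26} = 25,  b_{27} = 6,  b_{28} = 20.
The sequence repeats with period 27.
So b_{462} = b_{0 + ((462-0) mod 27)} = b_3 = 21.

21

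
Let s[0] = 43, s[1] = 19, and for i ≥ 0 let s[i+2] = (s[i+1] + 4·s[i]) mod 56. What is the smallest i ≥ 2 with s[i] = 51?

We have s[0] = 43, s[1] = 19, s[2] = 23, s[3] = 43, s[4] = 23, s[5] = 27, s[6] = 7, s[7] = 3, s[8] = 31, s[9] = 43, s[10] = 55, s[11] = 3, s[12] = 55, s[13] = 11, s[14] = 7, s[15] = 51, s[16] = 23, s[17] = 3, s[18] = 39, s[19] = 51, s[20] = 39, s[21] = 19, s[22] = 7, s[23] = 27, s[24] = 55, s[25] = 51, s[26] = 47, s[27] = 27, s[28] = 47, s[29] = 43, s[30] = 7, s[31] = 11, s[32] = 39, s[33] = 27, s[34] = 15, s[35] = 11, s[36] = 15, s[37] = 3, s[38] = 7, s[39] = 19, s[40] = 47, s[41] = 11, s[42] = 31, s[43] = 19, s[44] = 31, s[45] = 51, s[46] = 7, s[47] = 43, s[48] = 15, s[49] = 19, s[50] = 23.
Since (s[49], s[50]) = (s[1], s[2]) = (19, 23) (two consecutive terms determine the rest), the sequence is eventually periodic: after a pre-period of length 1 it cycles with period 48.
The value 51 first appears (with i ≥ 2) at s[15].

15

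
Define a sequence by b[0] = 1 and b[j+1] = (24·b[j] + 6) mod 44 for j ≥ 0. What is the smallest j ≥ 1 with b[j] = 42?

Listing terms: b[0] = 1; b[1] = 30; b[2] = 22; b[3] = 6; b[4] = 18; b[5] = 42; b[6] = 2; b[7] = 10; b[8] = 26; b[9] = 14; b[10] = 34; b[11] = 30.
Since b[11] = b[1] = 30, the sequence is eventually periodic: after a pre-period of length 1 it cycles with period 10.
The value 42 first appears (with j ≥ 1) at b[5].

5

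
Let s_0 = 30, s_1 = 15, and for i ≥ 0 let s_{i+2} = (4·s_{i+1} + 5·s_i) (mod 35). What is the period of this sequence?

6

We have s_0 = 30,  s_1 = 15,  s_2 = 0,  s_3 = 5,  s_4 = 20,  s_5 = 0,  s_6 = 30,  s_7 = 15.
The sequence repeats with period 6.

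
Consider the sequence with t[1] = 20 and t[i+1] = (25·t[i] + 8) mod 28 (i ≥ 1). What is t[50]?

Computing terms: t[1] = 20,  t[2] = 4,  t[3] = 24,  t[4] = 20.
Since t[4] = t[1] = 20, the sequence is periodic with period 3.
So t[50] = t[1 + ((50-1) mod 3)] = t[2] = 4.

4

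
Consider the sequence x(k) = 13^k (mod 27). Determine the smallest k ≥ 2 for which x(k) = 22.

Listing terms: x(1) = 13; x(2) = 7; x(3) = 10; x(4) = 22; x(5) = 16; x(6) = 19; x(7) = 4; x(8) = 25; x(9) = 1; x(10) = 13.
The sequence repeats with period 9.
The value 22 first appears (with k ≥ 2) at x(4).

4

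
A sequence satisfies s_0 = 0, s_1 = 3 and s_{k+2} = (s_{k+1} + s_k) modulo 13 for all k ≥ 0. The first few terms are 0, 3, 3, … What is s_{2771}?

We have s_0 = 0, s_1 = 3, s_2 = 3, s_3 = 6, s_4 = 9, s_5 = 2, s_6 = 11, s_7 = 0, s_8 = 11, s_9 = 11, s_{10} = 9, s_{11} = 7, s_{12} = 3, s_{13} = 10, s_{14} = 0, s_{15} = 10, s_{16} = 10, s_{17} = 7, s_{18} = 4, s_{19} = 11, s_{20} = 2, s_{21} = 0, s_{22} = 2, s_{23} = 2, s_{24} = 4, s_{25} = 6, s_{26} = 10, s_{27} = 3, s_{28} = 0, s_{29} = 3.
Since (s_{28}, s_{29}) = (s_0, s_1) = (0, 3) (two consecutive terms determine the rest), the sequence is periodic with period 28.
(2771 - 0) mod 28 = 27, so s_{2771} = s_{27} = 3.

3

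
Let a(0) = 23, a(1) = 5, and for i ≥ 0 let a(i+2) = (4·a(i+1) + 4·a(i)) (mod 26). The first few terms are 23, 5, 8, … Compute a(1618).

Computing terms: a(0) = 23,  a(1) = 5,  a(2) = 8,  a(3) = 0,  a(4) = 6,  a(5) = 24,  a(6) = 16,  a(7) = 4,  a(8) = 2,  a(9) = 24,  a(10) = 0,  a(11) = 18,  a(12) = 20,  a(13) = 22,  a(14) = 12,  a(15) = 6,  a(16) = 20,  a(17) = 0,  a(18) = 2,  a(19) = 8,  a(20) = 14,  a(21) = 10,  a(22) = 18,  a(23) = 8,  a(24) = 0.
Since (a(23), a(24)) = (a(2), a(3)) = (8, 0) (two consecutive terms determine the rest), the sequence is eventually periodic: after a pre-period of length 2 it cycles with period 21.
For i ≥ 2, a(i) depends only on (i - 2) mod 21. (1618 - 2) mod 21 = 20, so a(1618) = a(22) = 18.

18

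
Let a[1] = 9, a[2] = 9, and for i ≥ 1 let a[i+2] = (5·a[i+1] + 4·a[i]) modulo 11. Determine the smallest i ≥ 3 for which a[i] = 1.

4

Listing terms: a[1] = 9, a[2] = 9, a[3] = 4, a[4] = 1, a[5] = 10, a[6] = 10, a[7] = 2, a[8] = 6, a[9] = 5, a[10] = 5, a[11] = 1, a[12] = 3, a[13] = 8, a[14] = 8, a[15] = 6, a[16] = 7, a[17] = 4, a[18] = 4, a[19] = 3, a[20] = 9, a[21] = 2, a[22] = 2, a[23] = 7, a[24] = 10, a[25] = 1, a[26] = 1, a[27] = 9, a[28] = 5, a[29] = 6, a[30] = 6, a[31] = 10, a[32] = 8, a[33] = 3, a[34] = 3, a[35] = 5, a[36] = 4, a[37] = 7, a[38] = 7, a[39] = 8, a[40] = 2, a[41] = 9, a[42] = 9.
The sequence repeats with period 40.
The value 1 first appears (with i ≥ 3) at a[4].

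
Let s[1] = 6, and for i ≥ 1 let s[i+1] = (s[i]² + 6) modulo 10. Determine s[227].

2

s[1] = 6,  s[2] = 2,  s[3] = 0,  s[4] = 6.
The sequence repeats with period 3.
(227 - 1) mod 3 = 1, so s[227] = s[2] = 2.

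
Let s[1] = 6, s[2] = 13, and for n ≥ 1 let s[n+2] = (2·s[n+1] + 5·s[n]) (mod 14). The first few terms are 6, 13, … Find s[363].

0

Computing terms: s[1] = 6, s[2] = 13, s[3] = 0, s[4] = 9, s[5] = 4, s[6] = 11, s[7] = 0, s[8] = 13, s[9] = 12, s[10] = 5, s[11] = 0, s[12] = 11, s[13] = 8, s[14] = 1, s[15] = 0, s[16] = 5, s[17] = 10, s[18] = 3, s[19] = 0, s[20] = 1, s[21] = 2, s[22] = 9, s[23] = 0, s[24] = 3, s[25] = 6, s[26] = 13.
The sequence repeats with period 24.
(363 - 1) mod 24 = 2, so s[363] = s[3] = 0.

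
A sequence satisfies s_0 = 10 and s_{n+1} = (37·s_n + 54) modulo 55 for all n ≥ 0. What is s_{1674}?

22

s_0 = 10, s_1 = 39, s_2 = 12, s_3 = 3, s_4 = 0, s_5 = 54, s_6 = 17, s_7 = 23, s_8 = 25, s_9 = 44, s_{10} = 32, s_{11} = 28, s_{12} = 45, s_{13} = 14, s_{14} = 22, s_{15} = 43, s_{16} = 50, s_{17} = 34, s_{18} = 47, s_{19} = 33, s_{20} = 10.
Since s_{20} = s_0 = 10, the sequence is periodic with period 20.
So s_{1674} = s_{0 + ((1674-0) mod 20)} = s_{14} = 22.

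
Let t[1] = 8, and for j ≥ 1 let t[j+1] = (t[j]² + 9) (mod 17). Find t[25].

9

Computing terms: t[1] = 8, t[2] = 5, t[3] = 0, t[4] = 9, t[5] = 5.
Since t[5] = t[2] = 5, the sequence is eventually periodic: after a pre-period of length 1 it cycles with period 3.
For j ≥ 2, t[j] depends only on (j - 2) mod 3. (25 - 2) mod 3 = 2, so t[25] = t[4] = 9.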